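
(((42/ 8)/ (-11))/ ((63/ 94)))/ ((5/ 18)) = -141/ 55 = -2.56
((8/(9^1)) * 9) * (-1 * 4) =-32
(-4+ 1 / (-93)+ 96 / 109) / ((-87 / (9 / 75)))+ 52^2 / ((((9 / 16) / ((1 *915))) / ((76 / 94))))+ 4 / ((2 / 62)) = 1228432923661363 / 345418275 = 3556363.44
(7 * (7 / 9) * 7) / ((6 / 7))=2401 / 54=44.46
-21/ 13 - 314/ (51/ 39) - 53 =-294.73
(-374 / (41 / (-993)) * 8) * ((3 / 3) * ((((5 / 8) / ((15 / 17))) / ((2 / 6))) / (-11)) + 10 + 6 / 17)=30185214 / 41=736224.73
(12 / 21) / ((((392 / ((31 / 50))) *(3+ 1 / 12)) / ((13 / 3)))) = 403 / 317275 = 0.00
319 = 319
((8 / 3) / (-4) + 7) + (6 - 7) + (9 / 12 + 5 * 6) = 433 / 12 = 36.08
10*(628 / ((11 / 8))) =50240 / 11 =4567.27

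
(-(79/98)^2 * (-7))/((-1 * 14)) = -6241/19208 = -0.32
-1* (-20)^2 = -400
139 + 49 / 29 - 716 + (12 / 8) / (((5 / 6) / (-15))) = -17467 / 29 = -602.31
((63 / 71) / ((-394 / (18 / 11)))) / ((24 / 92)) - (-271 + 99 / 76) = 3153441743 / 11693132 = 269.68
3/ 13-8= -101/ 13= -7.77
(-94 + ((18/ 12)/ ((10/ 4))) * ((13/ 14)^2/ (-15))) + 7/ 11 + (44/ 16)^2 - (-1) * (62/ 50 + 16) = -14789217/ 215600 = -68.60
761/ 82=9.28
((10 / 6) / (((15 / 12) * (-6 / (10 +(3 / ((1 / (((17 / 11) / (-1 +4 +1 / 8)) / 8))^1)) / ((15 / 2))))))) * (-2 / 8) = 6892 / 12375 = 0.56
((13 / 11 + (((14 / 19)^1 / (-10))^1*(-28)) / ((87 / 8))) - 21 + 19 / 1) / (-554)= 57137 / 50366910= 0.00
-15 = -15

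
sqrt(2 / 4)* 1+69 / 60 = 1.86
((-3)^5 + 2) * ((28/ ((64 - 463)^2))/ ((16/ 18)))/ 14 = -241/ 70756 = -0.00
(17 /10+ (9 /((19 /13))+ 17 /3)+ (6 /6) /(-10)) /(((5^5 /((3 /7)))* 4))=1913 /4156250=0.00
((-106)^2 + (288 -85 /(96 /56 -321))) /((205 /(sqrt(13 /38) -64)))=-329686208 /91635 + 5151347 * sqrt(494) /3482130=-3564.94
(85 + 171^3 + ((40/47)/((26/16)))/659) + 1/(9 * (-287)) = 5200519687964543/1040042367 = 5000296.00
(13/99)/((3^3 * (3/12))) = 52/2673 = 0.02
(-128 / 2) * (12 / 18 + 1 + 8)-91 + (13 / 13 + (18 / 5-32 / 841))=-8894896 / 12615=-705.10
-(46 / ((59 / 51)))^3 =-12911717736 / 205379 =-62867.76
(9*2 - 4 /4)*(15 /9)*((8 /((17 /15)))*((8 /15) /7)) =15.24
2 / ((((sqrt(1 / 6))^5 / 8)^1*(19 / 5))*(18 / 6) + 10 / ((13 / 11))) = 3953664000 / 16726978991 - 3082560*sqrt(6) / 16726978991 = 0.24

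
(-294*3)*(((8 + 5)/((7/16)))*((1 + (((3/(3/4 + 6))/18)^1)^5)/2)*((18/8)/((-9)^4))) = -1269189533612/282429536481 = -4.49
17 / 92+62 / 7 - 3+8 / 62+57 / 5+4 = 2153213 / 99820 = 21.57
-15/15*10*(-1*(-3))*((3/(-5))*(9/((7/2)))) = 324/7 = 46.29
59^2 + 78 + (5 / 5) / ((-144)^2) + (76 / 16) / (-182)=6715698427 / 1886976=3558.97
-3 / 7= -0.43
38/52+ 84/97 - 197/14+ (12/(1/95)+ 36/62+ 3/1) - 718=113041077/273637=413.11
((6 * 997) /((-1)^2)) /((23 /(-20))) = -119640 /23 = -5201.74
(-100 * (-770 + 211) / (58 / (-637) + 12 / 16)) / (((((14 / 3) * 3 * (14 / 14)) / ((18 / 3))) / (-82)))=-5005509600 / 1679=-2981244.55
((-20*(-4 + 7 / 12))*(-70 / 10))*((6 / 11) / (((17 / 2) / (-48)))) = 275520 / 187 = 1473.37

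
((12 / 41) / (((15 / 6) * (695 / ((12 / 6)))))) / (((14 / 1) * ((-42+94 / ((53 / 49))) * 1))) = 0.00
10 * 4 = 40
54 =54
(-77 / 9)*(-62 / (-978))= -0.54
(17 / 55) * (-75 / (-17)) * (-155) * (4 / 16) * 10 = -11625 / 22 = -528.41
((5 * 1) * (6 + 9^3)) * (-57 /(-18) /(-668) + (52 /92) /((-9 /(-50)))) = 1062184025 /92184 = 11522.43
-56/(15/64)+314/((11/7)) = -6454/165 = -39.12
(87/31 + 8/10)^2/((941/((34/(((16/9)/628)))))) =7506106101/45215050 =166.01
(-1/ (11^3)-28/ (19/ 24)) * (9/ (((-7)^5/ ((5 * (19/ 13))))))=40250295/ 290811521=0.14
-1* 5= -5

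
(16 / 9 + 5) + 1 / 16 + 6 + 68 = 11641 / 144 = 80.84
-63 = -63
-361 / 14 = -25.79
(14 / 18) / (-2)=-7 / 18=-0.39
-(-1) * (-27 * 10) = -270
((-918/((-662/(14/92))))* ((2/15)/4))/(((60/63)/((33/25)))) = 742203/76130000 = 0.01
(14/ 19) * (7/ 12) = 49/ 114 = 0.43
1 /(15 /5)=1 /3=0.33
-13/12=-1.08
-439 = -439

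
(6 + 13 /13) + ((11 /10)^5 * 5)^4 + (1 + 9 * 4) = 679789994932560009201 /160000000000000000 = 4248.69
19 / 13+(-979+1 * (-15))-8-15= -13202 / 13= -1015.54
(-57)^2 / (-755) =-3249 / 755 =-4.30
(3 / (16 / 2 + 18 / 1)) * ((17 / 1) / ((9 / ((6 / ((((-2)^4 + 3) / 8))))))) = 136 / 247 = 0.55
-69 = -69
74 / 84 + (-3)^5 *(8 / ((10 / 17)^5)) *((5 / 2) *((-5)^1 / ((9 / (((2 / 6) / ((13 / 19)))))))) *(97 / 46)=494585592239 / 12558000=39384.11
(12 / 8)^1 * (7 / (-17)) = -21 / 34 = -0.62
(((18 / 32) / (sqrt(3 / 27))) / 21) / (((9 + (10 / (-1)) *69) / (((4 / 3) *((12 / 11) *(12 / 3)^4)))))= -768 / 17479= -0.04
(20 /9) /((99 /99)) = 20 /9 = 2.22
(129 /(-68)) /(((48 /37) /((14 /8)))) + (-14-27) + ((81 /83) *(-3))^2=-1048959593 /29980928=-34.99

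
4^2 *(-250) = -4000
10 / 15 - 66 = -196 / 3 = -65.33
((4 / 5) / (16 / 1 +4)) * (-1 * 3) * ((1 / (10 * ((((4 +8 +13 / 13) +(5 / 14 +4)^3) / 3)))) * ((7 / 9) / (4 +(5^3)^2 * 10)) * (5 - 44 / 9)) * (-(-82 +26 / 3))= -30184 / 1978742339775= -0.00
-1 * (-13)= 13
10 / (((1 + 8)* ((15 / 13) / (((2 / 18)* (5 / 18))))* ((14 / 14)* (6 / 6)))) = 0.03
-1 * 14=-14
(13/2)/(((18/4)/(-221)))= -319.22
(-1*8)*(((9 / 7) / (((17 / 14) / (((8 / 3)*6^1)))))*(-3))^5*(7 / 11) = 26962287755526144 / 15618427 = 1726312627.74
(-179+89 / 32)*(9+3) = -16917 / 8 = -2114.62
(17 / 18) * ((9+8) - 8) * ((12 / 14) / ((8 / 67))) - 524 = -25927 / 56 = -462.98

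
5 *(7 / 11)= 3.18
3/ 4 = 0.75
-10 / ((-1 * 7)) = 10 / 7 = 1.43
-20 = -20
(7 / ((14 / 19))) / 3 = 19 / 6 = 3.17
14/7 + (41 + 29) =72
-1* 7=-7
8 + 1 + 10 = 19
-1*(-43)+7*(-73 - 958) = -7174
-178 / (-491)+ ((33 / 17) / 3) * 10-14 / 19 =966826 / 158593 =6.10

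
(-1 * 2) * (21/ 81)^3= -686/ 19683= -0.03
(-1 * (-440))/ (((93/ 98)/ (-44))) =-1897280/ 93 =-20400.86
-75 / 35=-15 / 7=-2.14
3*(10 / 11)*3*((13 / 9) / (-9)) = -130 / 99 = -1.31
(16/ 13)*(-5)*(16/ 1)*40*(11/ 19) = -563200/ 247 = -2280.16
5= 5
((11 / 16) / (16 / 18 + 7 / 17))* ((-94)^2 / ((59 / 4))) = 3717747 / 11741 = 316.65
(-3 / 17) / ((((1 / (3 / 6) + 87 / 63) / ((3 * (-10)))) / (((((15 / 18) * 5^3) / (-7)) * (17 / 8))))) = -28125 / 568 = -49.52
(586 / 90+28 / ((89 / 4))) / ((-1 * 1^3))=-7.77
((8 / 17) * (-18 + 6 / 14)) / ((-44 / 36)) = 8856 / 1309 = 6.77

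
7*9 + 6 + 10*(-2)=49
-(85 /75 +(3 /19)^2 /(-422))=-2589679 /2285130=-1.13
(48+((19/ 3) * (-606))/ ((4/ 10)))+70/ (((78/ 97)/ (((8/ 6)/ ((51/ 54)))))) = -2082727/ 221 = -9424.10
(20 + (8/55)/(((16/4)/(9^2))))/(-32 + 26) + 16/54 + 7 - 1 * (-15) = 27431/1485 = 18.47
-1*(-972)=972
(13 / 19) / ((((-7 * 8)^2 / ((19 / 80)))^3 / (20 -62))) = -14079 / 1127898677248000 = -0.00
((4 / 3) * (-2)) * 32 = -256 / 3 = -85.33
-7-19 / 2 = -33 / 2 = -16.50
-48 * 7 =-336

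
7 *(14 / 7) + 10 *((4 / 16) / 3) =89 / 6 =14.83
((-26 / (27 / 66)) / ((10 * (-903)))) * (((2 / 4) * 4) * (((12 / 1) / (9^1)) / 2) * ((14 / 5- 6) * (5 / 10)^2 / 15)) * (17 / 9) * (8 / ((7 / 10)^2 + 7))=-2489344 / 2465284815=-0.00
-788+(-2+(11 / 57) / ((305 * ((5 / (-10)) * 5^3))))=-1716768772 / 2173125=-790.00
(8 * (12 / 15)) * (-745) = -4768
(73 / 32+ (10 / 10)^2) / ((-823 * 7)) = -15 / 26336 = -0.00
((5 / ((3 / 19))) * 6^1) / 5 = 38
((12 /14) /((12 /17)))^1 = 17 /14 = 1.21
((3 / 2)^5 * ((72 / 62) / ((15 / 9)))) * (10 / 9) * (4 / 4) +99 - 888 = -97107 / 124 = -783.12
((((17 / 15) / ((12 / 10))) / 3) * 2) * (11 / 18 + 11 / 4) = 2057 / 972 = 2.12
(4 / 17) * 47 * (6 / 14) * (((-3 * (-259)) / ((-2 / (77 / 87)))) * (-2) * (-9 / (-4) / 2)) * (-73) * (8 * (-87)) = 3167073756 / 17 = 186298456.24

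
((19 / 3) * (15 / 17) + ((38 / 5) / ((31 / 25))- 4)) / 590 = 4067 / 310930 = 0.01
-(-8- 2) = 10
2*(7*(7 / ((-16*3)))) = -49 / 24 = -2.04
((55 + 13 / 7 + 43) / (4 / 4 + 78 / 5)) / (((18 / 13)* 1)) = 15145 / 3486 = 4.34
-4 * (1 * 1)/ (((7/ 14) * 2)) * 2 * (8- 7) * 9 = -72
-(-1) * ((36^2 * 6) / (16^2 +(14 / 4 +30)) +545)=110369 / 193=571.86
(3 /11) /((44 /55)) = 15 /44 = 0.34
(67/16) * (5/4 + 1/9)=3283/576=5.70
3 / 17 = 0.18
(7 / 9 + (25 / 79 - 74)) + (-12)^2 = 50548 / 711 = 71.09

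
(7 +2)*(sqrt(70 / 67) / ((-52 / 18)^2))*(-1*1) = -1.10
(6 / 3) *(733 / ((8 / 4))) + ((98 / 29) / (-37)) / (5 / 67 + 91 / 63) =732.94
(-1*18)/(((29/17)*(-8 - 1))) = 34/29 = 1.17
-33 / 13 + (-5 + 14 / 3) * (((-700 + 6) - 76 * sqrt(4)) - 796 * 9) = 34677 / 13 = 2667.46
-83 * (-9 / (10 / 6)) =2241 / 5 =448.20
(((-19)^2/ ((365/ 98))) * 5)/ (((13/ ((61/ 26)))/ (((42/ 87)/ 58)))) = 7553203/ 10375417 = 0.73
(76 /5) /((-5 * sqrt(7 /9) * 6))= -38 * sqrt(7) /175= -0.57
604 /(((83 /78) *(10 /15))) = 70668 /83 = 851.42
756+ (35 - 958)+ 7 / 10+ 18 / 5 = -1627 / 10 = -162.70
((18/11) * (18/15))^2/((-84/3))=-2916/21175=-0.14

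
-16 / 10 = -8 / 5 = -1.60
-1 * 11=-11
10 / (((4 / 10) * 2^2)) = 25 / 4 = 6.25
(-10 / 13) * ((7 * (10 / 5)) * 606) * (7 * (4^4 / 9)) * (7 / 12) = -88686080 / 117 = -758000.68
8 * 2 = 16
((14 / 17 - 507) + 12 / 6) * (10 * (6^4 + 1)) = -111165870 / 17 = -6539168.82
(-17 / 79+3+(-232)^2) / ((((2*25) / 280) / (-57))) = -6786696336 / 395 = -17181509.71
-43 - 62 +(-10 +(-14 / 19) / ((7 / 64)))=-2313 / 19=-121.74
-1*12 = -12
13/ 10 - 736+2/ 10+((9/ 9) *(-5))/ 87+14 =-125377/ 174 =-720.56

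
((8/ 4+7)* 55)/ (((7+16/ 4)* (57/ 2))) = 30/ 19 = 1.58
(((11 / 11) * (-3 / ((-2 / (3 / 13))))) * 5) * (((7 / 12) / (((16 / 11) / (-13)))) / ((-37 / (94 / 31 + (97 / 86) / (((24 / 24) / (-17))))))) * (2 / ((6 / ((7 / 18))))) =-38659775 / 75757056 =-0.51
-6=-6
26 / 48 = 13 / 24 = 0.54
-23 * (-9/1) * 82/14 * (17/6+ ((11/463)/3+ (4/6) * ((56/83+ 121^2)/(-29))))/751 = -6313369582893/11717232674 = -538.81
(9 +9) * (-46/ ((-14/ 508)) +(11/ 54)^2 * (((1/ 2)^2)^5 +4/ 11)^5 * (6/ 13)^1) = 4097182192620865859442951/ 136370122616685461504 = 30044.57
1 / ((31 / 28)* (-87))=-28 / 2697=-0.01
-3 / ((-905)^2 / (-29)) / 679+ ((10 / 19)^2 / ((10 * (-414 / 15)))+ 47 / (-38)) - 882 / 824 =-13173472406933029 / 5707165167381300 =-2.31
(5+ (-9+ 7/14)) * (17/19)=-119/38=-3.13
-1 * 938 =-938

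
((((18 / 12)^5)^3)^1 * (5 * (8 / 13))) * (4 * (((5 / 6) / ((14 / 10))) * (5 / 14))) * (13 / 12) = 996451875 / 802816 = 1241.20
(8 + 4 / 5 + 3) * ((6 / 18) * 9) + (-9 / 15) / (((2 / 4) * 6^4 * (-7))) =53525 / 1512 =35.40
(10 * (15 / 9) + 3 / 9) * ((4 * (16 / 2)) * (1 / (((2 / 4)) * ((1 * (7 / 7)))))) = 1088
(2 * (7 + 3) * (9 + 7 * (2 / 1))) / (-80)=-23 / 4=-5.75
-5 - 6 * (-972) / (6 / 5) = 4855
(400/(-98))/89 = -200/4361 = -0.05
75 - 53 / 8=547 / 8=68.38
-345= -345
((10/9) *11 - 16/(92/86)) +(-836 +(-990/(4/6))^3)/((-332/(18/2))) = 6100877619431/68724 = 88773610.67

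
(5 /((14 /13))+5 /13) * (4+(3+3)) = 4575 /91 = 50.27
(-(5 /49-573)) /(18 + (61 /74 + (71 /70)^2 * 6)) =6491650 /283247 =22.92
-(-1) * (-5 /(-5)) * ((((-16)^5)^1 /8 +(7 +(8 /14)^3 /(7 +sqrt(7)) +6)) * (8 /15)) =-1078877432 /15435-256 * sqrt(7) /108045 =-69898.12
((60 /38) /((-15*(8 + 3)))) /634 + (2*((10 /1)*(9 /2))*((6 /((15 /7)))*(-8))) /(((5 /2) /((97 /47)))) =-25911813547 /15569455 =-1664.27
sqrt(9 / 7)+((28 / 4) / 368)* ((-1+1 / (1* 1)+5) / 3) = 35 / 1104+3* sqrt(7) / 7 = 1.17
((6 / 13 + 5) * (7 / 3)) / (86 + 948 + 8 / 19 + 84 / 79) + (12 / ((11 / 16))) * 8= 93114716815 / 666778398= 139.65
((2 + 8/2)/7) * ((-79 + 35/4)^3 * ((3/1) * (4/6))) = -66564123/112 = -594322.53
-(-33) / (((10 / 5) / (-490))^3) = -485302125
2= 2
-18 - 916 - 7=-941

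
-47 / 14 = -3.36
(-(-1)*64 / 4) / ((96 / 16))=8 / 3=2.67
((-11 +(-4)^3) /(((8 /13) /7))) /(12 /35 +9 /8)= -79625 /137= -581.20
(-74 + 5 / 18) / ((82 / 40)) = -13270 / 369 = -35.96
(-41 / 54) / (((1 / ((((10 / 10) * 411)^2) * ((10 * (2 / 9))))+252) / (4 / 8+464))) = -3574462205 / 2554085547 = -1.40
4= 4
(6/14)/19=3/133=0.02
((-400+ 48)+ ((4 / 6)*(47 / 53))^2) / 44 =-2222519 / 278091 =-7.99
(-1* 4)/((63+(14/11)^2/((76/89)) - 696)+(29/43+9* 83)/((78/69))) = -5140564/38941321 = -0.13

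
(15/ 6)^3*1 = 125/ 8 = 15.62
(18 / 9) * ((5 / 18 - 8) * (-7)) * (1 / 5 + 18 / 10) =1946 / 9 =216.22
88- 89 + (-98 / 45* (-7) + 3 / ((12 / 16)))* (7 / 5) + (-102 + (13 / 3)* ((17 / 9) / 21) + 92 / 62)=-32598364 / 439425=-74.18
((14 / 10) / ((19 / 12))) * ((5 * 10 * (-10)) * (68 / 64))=-8925 / 19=-469.74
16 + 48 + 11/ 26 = 1675/ 26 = 64.42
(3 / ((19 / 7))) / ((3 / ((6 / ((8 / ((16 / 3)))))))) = 28 / 19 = 1.47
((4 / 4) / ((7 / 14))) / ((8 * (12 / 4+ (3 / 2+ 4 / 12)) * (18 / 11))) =11 / 348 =0.03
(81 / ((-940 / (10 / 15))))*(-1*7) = 189 / 470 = 0.40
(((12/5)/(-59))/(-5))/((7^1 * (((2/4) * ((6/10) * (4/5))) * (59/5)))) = 0.00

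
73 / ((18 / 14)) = 511 / 9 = 56.78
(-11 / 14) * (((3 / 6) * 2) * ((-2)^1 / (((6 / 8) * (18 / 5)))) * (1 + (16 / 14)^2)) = 12430 / 9261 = 1.34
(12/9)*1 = 4/3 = 1.33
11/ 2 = 5.50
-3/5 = -0.60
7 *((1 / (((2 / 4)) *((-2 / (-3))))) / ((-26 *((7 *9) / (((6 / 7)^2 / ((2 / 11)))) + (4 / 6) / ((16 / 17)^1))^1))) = -2772 / 55939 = -0.05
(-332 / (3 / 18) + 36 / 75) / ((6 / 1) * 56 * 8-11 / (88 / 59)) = -398304 / 536125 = -0.74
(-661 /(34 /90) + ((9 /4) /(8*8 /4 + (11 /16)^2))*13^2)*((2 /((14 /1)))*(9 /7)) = -159145479 /501823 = -317.13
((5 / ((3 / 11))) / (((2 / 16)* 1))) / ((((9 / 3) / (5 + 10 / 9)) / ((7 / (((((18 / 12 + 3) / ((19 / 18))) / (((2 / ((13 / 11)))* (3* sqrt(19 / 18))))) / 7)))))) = 247832200* sqrt(38) / 85293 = 17911.67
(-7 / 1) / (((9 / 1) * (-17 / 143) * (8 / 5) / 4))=5005 / 306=16.36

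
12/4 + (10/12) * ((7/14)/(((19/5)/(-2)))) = 317/114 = 2.78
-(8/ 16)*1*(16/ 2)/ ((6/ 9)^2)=-9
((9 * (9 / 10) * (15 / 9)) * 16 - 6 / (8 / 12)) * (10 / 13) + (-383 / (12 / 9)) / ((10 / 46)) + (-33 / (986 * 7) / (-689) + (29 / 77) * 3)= -1160.99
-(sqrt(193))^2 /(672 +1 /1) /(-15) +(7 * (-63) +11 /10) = -1776239 /4038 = -439.88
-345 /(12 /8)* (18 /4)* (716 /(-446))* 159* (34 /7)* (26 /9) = 5786690520 /1561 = 3707040.69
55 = 55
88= 88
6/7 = 0.86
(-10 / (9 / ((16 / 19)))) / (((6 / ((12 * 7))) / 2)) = -4480 / 171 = -26.20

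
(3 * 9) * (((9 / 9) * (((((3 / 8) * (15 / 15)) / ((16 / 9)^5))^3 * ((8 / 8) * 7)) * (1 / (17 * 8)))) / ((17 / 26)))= 13658611812026920011 / 682381956774663733379072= 0.00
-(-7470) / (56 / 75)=280125 / 28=10004.46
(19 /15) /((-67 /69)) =-437 /335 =-1.30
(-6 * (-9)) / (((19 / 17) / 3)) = 2754 / 19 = 144.95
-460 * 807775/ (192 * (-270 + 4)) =92894125/ 12768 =7275.54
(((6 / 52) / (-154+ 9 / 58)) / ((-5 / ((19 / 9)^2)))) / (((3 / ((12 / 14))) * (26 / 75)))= 52345 / 95003181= 0.00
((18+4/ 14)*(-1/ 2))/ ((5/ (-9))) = 576/ 35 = 16.46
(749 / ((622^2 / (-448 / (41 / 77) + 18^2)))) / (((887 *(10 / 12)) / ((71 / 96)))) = -282008237 / 281396208560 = -0.00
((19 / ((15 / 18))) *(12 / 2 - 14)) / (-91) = 912 / 455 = 2.00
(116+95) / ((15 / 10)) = 422 / 3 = 140.67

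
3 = 3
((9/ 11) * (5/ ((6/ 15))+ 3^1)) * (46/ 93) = 69/ 11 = 6.27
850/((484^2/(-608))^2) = 1227400/214358881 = 0.01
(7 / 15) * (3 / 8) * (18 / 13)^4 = 91854 / 142805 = 0.64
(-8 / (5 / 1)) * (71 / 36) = -142 / 45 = -3.16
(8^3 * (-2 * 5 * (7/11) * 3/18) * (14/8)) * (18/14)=-13440/11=-1221.82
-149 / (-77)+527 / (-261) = -1690 / 20097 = -0.08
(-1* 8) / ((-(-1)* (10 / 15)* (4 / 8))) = -24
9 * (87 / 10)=783 / 10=78.30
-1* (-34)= 34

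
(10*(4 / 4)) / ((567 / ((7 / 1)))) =10 / 81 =0.12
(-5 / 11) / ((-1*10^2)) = 1 / 220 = 0.00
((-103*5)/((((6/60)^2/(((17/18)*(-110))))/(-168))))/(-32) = 84266875/3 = 28088958.33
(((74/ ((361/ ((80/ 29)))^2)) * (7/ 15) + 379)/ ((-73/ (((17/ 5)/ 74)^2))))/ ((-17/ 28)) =14829282424943/ 821481847684275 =0.02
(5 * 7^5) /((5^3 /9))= 151263 /25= 6050.52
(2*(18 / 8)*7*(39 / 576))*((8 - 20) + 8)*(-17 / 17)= 273 / 32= 8.53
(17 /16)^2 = 289 /256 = 1.13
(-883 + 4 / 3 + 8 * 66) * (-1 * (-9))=-3183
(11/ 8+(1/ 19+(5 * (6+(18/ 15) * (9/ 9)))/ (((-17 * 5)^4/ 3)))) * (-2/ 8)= -11327552041/ 31737980000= -0.36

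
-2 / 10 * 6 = -6 / 5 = -1.20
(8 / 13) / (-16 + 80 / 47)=-47 / 1092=-0.04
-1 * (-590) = 590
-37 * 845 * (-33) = 1031745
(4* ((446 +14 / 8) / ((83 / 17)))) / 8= 30447 / 664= 45.85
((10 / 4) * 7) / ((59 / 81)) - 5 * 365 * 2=-3625.97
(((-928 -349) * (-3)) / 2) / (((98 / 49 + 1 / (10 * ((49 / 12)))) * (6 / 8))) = 312865 / 248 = 1261.55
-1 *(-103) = 103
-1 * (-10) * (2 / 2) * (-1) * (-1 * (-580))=-5800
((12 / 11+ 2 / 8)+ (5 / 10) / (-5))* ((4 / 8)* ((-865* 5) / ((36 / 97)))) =-7635355 / 1056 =-7230.45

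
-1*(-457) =457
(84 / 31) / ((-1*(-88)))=21 / 682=0.03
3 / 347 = 0.01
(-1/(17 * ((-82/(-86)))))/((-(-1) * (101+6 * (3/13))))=-559/927707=-0.00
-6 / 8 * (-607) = 1821 / 4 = 455.25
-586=-586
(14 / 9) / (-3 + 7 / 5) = -35 / 36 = -0.97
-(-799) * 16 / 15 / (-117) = -7.28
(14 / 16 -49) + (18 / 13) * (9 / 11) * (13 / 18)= -4163 / 88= -47.31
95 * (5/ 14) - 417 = -5363/ 14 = -383.07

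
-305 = -305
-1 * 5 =-5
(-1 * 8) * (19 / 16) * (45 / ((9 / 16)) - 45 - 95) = 570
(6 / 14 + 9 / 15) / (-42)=-6 / 245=-0.02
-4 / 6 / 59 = -0.01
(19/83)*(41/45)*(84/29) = 21812/36105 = 0.60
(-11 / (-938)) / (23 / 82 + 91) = 0.00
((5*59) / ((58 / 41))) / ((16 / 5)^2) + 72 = 1371431 / 14848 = 92.36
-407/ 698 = -0.58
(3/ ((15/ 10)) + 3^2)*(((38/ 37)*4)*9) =15048/ 37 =406.70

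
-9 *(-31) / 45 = 31 / 5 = 6.20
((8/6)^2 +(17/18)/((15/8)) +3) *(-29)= -153.16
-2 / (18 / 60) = -20 / 3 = -6.67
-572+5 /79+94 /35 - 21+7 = -1612689 /2765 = -583.25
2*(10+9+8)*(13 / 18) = 39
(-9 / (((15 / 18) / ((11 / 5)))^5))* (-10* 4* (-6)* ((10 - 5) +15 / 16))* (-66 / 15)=14133825452736 / 1953125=7236518.63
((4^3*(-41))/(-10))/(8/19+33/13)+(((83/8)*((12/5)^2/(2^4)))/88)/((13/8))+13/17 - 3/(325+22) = 38169975267/426740600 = 89.45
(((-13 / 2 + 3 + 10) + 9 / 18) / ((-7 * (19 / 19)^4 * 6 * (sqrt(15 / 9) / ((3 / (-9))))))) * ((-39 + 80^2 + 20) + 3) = 1064 * sqrt(15) / 15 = 274.72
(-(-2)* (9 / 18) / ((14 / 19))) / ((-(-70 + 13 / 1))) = 1 / 42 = 0.02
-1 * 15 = -15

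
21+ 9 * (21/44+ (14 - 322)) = -2746.70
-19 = -19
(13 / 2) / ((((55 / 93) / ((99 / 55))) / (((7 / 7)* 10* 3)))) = 32643 / 55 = 593.51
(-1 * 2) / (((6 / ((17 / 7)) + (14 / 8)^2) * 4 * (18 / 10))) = -0.05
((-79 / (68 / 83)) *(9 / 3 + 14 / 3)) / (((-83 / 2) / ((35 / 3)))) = 207.83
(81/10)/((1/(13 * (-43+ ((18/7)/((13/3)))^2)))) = -28606527/6370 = -4490.82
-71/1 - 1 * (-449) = 378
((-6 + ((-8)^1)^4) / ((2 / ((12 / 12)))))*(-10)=-20450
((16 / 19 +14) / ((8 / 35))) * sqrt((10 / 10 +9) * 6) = 4935 * sqrt(15) / 38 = 502.98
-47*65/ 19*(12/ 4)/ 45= -611/ 57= -10.72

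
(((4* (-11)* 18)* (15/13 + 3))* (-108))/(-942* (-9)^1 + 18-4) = 104976/2509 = 41.84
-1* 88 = -88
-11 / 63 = -0.17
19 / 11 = 1.73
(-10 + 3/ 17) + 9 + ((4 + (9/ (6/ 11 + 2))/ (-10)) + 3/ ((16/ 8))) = 20577/ 4760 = 4.32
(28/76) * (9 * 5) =315/19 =16.58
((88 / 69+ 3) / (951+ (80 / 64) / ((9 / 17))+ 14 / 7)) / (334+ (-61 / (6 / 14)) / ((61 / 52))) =5310 / 252341441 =0.00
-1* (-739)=739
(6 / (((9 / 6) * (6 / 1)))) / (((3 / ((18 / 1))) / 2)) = 8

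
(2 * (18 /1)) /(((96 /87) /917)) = 239337 /8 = 29917.12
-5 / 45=-1 / 9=-0.11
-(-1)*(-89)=-89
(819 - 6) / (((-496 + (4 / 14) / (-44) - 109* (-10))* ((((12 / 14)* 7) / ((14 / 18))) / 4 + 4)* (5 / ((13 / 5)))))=22786764 / 189810625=0.12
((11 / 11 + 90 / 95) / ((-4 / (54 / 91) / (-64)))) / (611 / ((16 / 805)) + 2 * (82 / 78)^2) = 59844096 / 99505977851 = 0.00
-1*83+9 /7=-572 /7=-81.71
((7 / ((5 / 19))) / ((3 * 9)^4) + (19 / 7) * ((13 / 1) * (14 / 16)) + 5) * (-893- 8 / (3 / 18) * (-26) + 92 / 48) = 3266296744417 / 255091680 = 12804.40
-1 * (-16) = 16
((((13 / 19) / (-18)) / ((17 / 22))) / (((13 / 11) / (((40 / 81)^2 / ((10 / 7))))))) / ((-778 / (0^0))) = 67760 / 7419329703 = 0.00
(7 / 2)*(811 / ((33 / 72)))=68124 / 11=6193.09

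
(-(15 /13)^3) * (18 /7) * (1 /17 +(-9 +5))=4070250 /261443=15.57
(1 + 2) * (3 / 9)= 1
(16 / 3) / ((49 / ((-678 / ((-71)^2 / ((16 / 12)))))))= -14464 / 741027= -0.02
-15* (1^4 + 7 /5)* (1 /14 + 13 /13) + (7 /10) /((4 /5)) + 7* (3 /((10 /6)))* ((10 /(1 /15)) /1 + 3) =1890.10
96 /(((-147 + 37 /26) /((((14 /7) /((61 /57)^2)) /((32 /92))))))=-46629648 /14083985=-3.31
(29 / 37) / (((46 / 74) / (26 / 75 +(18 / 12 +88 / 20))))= 27173 / 3450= 7.88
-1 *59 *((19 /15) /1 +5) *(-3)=5546 /5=1109.20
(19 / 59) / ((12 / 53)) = 1.42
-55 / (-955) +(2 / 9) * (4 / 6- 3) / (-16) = 3713 / 41256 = 0.09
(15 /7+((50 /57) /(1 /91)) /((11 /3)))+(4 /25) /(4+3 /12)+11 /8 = 125975789 /4974200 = 25.33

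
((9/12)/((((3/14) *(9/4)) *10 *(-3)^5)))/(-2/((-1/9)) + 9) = -7/295245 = -0.00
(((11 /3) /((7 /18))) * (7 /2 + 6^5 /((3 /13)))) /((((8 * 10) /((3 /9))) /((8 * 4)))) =1482778 /35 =42365.09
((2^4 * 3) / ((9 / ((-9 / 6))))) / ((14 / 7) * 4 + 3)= -8 / 11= -0.73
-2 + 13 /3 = 7 /3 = 2.33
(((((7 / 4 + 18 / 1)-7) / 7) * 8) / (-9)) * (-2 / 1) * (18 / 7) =408 / 49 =8.33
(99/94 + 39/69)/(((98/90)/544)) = 42827760/52969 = 808.54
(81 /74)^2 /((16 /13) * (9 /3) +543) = 28431 /12972644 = 0.00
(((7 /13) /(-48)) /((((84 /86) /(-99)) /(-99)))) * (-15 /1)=702405 /416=1688.47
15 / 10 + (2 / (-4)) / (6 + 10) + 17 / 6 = 413 / 96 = 4.30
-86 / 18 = -4.78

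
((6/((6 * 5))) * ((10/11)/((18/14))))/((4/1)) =7/198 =0.04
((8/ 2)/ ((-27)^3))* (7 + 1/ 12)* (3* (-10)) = 850/ 19683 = 0.04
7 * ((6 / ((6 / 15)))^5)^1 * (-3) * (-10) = 159468750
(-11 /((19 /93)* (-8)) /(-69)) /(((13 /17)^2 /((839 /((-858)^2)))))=-7516601 /39540305376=-0.00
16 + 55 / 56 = 951 / 56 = 16.98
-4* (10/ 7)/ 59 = -40/ 413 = -0.10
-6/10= -3/5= -0.60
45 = 45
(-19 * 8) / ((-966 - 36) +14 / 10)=760 / 5003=0.15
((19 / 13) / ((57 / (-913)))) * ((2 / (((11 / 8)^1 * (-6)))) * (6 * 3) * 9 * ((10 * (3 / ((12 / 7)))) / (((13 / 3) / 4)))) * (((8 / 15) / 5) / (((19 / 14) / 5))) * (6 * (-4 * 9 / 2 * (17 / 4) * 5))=-43009989120 / 3211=-13394577.74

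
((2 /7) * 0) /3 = 0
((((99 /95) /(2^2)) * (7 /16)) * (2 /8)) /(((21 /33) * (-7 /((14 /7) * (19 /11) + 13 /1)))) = -17919 /170240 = -0.11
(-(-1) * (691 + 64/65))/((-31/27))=-1214433/2015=-602.70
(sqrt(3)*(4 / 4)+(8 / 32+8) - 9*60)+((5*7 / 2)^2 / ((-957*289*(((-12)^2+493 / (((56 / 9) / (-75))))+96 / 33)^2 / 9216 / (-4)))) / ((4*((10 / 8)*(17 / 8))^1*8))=-3862386583886879317179 / 7263538474829772628+sqrt(3)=-530.02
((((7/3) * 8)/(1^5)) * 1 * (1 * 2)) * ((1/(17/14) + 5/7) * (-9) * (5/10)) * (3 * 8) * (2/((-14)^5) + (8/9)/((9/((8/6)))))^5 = -169285748553728513012628044324596633/689506783943626458751110991125921792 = -0.25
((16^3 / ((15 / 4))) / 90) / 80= 512 / 3375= 0.15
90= 90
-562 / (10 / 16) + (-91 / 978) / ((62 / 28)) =-68158049 / 75795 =-899.24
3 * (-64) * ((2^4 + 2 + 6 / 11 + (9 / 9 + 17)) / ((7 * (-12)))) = 6432 / 77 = 83.53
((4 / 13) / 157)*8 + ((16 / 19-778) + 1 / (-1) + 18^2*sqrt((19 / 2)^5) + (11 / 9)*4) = -269873917 / 349011 + 29241*sqrt(38) / 2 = 89353.56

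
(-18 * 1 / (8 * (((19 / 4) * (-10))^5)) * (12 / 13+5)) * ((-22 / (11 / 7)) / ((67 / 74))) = -0.00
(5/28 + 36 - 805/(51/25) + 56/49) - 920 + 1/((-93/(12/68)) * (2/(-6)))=-3326039/2604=-1277.28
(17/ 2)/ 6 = 17/ 12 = 1.42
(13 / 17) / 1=13 / 17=0.76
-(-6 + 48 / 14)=18 / 7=2.57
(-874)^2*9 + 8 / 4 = 6874886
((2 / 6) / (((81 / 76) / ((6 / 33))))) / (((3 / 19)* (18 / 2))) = 2888 / 72171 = 0.04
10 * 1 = 10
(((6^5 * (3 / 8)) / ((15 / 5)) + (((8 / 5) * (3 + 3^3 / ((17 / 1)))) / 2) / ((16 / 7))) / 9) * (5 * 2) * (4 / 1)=220684 / 51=4327.14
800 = 800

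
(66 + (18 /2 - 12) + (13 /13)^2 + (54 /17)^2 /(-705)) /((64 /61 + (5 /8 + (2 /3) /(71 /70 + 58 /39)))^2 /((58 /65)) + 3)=2799177328579941577216 /315889218117124486115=8.86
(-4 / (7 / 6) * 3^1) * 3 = -216 / 7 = -30.86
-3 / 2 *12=-18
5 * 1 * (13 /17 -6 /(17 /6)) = -115 /17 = -6.76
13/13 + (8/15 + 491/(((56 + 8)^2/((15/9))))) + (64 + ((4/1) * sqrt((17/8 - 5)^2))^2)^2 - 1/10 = 2366404339/61440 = 38515.70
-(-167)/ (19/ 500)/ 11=83500/ 209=399.52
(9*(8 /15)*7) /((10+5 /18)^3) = 979776 /31658125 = 0.03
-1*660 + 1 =-659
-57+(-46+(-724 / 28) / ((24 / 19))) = -20743 / 168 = -123.47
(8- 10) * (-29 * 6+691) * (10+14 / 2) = -17578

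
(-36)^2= 1296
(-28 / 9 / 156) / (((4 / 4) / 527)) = -3689 / 351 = -10.51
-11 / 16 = -0.69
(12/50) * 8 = 48/25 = 1.92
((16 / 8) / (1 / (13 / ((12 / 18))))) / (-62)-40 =-2519 / 62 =-40.63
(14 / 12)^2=49 / 36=1.36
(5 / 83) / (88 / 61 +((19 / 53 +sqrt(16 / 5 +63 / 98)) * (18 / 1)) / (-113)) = 53149889565 * sqrt(18830) / 706478782601014 +16180375743875 / 353239391300507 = 0.06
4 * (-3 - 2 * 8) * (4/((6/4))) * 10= -6080/3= -2026.67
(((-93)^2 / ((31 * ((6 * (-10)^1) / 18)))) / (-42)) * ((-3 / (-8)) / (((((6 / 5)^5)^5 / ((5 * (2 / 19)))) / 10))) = 46193599700927734375 / 1120363943105377861632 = 0.04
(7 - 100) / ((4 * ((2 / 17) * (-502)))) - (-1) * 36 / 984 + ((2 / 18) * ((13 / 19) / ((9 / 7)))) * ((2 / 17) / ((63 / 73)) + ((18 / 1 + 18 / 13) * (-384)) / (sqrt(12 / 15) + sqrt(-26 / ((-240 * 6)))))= -2408448 * sqrt(5) / 10697 + 16994176703 / 38771054352 + 100352 * sqrt(65) / 10697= -427.38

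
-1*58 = -58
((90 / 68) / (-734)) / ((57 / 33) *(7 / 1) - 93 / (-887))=-439065 / 2969614264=-0.00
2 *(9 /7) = 18 /7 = 2.57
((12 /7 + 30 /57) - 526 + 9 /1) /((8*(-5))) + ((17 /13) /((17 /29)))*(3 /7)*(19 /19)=956139 /69160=13.83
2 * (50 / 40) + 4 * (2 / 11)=71 / 22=3.23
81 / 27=3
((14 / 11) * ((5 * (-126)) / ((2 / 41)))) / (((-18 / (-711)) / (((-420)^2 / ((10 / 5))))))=-629923959000 / 11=-57265814454.55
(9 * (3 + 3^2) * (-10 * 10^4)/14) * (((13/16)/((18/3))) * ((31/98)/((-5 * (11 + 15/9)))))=6800625/13034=521.76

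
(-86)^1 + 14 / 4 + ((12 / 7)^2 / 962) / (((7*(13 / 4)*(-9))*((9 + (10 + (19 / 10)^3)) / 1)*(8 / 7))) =-1307314811795 / 15846240046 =-82.50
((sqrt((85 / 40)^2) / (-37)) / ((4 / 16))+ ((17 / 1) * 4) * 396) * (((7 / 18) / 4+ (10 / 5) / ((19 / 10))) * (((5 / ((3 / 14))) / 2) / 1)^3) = 134389385755625 / 2733264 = 49168095.64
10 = 10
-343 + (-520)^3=-140608343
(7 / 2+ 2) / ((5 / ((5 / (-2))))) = -11 / 4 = -2.75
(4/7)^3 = 64/343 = 0.19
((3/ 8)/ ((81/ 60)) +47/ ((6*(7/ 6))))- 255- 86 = -42085/ 126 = -334.01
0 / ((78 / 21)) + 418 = 418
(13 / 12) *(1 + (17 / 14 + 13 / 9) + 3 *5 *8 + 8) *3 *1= 215657 / 504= 427.89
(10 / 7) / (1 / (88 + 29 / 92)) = 40625 / 322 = 126.16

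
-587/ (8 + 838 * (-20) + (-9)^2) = 587/ 16671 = 0.04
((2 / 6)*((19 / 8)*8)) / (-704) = -19 / 2112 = -0.01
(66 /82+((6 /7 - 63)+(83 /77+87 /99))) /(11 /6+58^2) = -224960 /12751123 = -0.02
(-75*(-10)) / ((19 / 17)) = 12750 / 19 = 671.05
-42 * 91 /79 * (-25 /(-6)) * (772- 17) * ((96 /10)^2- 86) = -74063990 /79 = -937518.86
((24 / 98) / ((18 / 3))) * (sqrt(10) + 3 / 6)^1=1 / 49 + 2 * sqrt(10) / 49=0.15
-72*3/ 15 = -72/ 5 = -14.40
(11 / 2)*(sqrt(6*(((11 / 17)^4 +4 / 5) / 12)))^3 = 4480179*sqrt(4072890) / 4827513800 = 1.87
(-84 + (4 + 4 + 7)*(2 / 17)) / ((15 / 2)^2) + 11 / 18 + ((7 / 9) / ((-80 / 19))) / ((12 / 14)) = -391567 / 367200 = -1.07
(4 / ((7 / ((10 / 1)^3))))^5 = 1024000000000000000 / 16807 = 60926994704587.37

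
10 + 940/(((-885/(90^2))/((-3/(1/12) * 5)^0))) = -507010/59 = -8593.39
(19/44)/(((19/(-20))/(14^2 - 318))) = 610/11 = 55.45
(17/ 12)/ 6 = 17/ 72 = 0.24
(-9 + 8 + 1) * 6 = 0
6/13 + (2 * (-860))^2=38459206/13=2958400.46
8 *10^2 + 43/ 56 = 44843/ 56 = 800.77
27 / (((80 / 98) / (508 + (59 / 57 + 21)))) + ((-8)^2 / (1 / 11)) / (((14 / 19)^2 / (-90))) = -923252823 / 9310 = -99167.86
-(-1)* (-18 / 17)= -1.06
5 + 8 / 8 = 6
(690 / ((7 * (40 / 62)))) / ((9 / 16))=5704 / 21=271.62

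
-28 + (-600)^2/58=179188/29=6178.90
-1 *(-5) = 5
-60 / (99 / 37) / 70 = -0.32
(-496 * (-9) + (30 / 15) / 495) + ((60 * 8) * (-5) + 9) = 1026137 / 495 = 2073.00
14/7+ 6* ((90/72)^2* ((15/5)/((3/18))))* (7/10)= 961/8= 120.12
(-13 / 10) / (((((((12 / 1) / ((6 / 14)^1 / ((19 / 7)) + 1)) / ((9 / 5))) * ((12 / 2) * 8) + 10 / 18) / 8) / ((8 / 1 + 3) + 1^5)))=-61776 / 137075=-0.45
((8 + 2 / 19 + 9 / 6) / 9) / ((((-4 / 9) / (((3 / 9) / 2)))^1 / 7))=-2.80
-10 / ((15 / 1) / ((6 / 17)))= -4 / 17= -0.24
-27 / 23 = -1.17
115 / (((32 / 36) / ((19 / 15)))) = 1311 / 8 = 163.88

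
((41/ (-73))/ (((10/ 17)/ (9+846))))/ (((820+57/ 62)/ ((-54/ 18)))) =11084391/ 3715481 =2.98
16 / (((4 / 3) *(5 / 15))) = 36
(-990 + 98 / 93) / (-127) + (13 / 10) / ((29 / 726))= 69072049 / 1712595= 40.33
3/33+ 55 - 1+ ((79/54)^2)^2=5487769211/93533616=58.67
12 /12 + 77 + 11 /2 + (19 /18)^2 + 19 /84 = 96209 /1134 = 84.84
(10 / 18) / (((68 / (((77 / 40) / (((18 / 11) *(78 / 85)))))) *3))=4235 / 1213056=0.00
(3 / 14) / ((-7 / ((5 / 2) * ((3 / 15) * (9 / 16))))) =-27 / 3136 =-0.01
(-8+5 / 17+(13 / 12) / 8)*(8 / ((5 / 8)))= -4942 / 51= -96.90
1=1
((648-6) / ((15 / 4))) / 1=856 / 5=171.20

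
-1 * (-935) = 935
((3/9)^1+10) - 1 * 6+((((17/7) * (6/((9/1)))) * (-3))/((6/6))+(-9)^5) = -1240040/21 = -59049.52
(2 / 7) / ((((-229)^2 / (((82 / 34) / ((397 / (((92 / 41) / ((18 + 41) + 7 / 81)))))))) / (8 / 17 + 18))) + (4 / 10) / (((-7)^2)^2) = 28800002605378 / 172847927747220145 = 0.00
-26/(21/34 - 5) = 884/149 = 5.93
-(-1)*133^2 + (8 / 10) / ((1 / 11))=88489 / 5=17697.80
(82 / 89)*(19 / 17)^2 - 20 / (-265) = 1.23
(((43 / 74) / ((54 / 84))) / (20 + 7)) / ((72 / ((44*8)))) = 13244 / 80919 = 0.16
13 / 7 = 1.86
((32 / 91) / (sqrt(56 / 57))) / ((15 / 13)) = 8 * sqrt(798) / 735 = 0.31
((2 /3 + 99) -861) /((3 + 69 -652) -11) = 2284 /1773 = 1.29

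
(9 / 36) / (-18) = -1 / 72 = -0.01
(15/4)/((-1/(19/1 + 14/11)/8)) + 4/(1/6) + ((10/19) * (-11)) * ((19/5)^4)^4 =-3673832937335658219608/335693359375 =-10944014335.51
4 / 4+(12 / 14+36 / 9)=41 / 7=5.86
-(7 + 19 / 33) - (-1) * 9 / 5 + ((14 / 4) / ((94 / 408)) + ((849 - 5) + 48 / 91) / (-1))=-589342531 / 705705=-835.11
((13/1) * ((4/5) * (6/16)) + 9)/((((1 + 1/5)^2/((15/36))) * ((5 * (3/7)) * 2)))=1505/1728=0.87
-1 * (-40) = 40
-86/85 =-1.01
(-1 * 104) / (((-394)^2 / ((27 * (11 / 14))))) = -3861 / 271663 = -0.01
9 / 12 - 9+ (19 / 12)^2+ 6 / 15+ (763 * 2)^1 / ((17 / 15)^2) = 246100217 / 208080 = 1182.72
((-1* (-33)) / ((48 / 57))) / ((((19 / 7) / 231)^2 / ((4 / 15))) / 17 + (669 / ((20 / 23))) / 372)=1439948452635 / 75995311759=18.95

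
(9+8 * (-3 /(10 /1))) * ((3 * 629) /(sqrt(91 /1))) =1305.55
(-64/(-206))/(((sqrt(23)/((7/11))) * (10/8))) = 896 * sqrt(23)/130295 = 0.03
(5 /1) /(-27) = -5 /27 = -0.19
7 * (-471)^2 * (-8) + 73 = -12423023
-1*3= -3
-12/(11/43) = -516/11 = -46.91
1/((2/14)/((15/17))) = 105/17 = 6.18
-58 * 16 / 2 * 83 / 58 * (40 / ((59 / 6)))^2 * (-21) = 803174400 / 3481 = 230730.94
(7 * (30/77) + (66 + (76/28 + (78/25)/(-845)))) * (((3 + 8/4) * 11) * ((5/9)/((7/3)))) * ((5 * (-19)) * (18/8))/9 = -169834597/7644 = -22218.03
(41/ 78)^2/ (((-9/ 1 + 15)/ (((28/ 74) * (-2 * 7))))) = -82369/ 337662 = -0.24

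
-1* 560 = -560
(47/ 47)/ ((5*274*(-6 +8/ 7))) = -0.00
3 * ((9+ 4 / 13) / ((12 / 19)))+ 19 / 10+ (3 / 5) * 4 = 12613 / 260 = 48.51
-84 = -84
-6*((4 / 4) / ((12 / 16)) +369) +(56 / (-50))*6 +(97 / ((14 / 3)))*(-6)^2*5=264724 / 175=1512.71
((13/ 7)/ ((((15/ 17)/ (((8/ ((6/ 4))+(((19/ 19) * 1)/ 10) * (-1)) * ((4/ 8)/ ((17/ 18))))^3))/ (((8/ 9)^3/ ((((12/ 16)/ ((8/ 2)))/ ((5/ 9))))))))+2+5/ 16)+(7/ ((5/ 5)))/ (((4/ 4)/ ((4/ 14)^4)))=41411438833069/ 433581498000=95.51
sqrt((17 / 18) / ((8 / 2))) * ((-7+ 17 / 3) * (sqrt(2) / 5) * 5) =-2 * sqrt(17) / 9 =-0.92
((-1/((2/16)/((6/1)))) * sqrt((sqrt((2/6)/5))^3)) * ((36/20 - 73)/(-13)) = -5696 * 15^(1/4)/325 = -34.49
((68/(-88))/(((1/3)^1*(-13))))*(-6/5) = -153/715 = -0.21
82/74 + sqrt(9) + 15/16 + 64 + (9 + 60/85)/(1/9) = 1573995/10064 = 156.40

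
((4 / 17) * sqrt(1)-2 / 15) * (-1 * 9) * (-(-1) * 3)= -234 / 85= -2.75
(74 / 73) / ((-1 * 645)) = -74 / 47085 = -0.00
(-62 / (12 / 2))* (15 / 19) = -8.16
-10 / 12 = -5 / 6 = -0.83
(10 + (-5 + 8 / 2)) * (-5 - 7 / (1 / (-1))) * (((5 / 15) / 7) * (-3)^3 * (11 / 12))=-297 / 14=-21.21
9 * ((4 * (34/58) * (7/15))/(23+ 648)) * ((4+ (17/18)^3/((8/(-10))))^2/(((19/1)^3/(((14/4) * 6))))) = 64539064877/165376578597120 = 0.00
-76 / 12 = -19 / 3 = -6.33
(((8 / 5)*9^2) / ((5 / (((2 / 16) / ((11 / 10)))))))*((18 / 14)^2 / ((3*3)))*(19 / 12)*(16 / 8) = 4617 / 2695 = 1.71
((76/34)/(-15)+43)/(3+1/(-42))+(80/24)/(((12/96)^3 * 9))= 58530406/286875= 204.03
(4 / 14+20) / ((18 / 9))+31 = 288 / 7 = 41.14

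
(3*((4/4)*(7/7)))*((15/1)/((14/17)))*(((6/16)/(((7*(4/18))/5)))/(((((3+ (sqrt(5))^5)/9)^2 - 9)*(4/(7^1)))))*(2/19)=804739455/1931040832 - 25095825*sqrt(5)/965520416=0.36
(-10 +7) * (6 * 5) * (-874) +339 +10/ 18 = 78999.56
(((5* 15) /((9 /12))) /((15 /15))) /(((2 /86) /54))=232200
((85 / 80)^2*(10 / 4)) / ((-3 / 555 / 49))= -25583.84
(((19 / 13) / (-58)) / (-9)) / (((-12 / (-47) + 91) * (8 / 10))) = 4465 / 116420616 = 0.00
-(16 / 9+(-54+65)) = -115 / 9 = -12.78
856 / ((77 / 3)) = 2568 / 77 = 33.35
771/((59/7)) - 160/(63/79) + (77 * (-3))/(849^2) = -32496127064/297690813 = -109.16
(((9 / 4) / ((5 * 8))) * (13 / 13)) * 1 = 9 / 160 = 0.06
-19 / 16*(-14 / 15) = 133 / 120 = 1.11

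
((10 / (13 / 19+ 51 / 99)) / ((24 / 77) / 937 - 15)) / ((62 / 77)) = -5805469285 / 8409500944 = -0.69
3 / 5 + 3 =18 / 5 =3.60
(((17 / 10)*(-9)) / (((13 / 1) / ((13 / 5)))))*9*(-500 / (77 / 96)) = 1321920 / 77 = 17167.79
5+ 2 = 7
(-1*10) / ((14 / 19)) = -95 / 7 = -13.57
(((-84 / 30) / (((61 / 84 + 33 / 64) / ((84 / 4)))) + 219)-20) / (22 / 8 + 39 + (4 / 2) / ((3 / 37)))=15186228 / 6650965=2.28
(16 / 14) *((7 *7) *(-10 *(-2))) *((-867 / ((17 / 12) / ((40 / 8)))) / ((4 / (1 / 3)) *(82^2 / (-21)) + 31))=7996800 / 8893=899.22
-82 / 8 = -41 / 4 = -10.25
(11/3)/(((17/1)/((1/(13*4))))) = 11/2652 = 0.00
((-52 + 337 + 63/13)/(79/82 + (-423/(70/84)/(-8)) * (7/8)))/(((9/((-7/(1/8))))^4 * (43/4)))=324119811850240/452976594759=715.53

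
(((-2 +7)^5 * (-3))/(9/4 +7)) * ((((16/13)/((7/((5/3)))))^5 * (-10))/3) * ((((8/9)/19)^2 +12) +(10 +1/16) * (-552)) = -66383125913600000000000/1640616896782280781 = -40462.30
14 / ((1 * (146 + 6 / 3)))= 7 / 74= 0.09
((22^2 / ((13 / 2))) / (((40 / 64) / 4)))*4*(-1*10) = -247808 / 13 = -19062.15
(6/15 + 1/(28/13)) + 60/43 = 13603/6020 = 2.26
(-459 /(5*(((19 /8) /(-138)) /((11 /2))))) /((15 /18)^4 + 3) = 3612014208 /428735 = 8424.82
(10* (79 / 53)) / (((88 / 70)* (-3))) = -13825 / 3498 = -3.95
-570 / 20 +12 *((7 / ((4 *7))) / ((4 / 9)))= -87 / 4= -21.75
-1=-1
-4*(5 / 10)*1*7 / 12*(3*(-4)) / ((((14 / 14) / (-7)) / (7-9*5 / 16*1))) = -3283 / 8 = -410.38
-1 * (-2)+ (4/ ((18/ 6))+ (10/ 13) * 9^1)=400/ 39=10.26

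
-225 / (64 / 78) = -8775 / 32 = -274.22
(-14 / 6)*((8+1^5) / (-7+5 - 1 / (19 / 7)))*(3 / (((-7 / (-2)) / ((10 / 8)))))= 19 / 2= 9.50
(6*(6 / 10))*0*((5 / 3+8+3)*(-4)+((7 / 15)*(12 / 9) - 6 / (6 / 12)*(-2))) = 0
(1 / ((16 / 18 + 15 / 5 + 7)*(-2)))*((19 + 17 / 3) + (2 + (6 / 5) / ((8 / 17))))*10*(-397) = 2087823 / 392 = 5326.08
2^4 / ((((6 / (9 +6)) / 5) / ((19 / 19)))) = 200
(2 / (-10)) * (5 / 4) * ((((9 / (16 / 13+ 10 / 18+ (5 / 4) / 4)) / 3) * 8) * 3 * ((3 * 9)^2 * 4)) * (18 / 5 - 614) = 299881999872 / 19645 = 15265054.71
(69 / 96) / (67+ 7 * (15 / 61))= 1403 / 134144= 0.01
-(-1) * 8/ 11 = 8/ 11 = 0.73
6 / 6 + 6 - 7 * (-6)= 49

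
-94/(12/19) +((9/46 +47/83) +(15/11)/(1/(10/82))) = -382020730/2582877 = -147.91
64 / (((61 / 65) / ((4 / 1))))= 16640 / 61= 272.79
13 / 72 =0.18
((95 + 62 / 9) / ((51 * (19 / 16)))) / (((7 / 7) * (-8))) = -1834 / 8721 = -0.21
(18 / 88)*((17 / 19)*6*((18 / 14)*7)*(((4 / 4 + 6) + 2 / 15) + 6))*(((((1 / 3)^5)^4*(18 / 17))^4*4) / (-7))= -6304 / 9995543546219176405203534311253884715795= -0.00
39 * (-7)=-273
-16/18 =-8/9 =-0.89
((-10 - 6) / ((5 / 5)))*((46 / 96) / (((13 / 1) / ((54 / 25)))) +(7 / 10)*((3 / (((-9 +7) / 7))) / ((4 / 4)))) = 116.33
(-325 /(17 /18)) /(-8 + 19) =-5850 /187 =-31.28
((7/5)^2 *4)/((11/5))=196/55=3.56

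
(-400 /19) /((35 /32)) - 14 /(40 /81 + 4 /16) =-1220248 /32053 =-38.07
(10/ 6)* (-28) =-46.67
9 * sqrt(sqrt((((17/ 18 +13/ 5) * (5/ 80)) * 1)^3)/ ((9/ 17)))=10^(1/ 4) * 319^(3/ 4) * sqrt(51)/ 240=3.99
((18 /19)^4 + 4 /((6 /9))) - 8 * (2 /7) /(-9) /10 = 280416698 /41051115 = 6.83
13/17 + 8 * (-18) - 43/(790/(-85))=-372303/2686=-138.61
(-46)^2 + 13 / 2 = 4245 / 2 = 2122.50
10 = 10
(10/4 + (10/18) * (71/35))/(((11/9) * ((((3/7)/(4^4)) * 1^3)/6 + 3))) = 116992/118283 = 0.99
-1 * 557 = -557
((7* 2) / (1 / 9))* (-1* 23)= -2898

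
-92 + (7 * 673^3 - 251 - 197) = 2133747979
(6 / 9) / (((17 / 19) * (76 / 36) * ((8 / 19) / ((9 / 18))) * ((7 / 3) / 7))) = 171 / 136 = 1.26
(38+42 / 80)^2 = 2374681 / 1600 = 1484.18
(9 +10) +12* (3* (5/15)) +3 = 34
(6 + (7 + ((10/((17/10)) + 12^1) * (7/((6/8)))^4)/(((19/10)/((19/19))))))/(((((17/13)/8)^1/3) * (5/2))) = 524400.23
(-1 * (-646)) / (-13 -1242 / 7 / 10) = -11305 / 538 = -21.01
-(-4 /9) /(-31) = -0.01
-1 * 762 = -762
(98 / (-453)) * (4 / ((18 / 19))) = -3724 / 4077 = -0.91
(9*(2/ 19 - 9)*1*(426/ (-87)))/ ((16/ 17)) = 1835847/ 4408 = 416.48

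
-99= -99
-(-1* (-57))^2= -3249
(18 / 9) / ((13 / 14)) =2.15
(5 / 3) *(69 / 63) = 115 / 63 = 1.83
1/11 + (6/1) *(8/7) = 535/77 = 6.95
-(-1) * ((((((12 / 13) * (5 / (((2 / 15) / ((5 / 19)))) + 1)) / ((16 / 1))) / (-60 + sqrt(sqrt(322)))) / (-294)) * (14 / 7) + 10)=59 * 322^(3 / 4) / 179258266096 + 885 * sqrt(322) / 44814566524 + 13275 * 322^(1 / 4) / 11203641631 + 112037212810 / 11203641631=10.00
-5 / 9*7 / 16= -35 / 144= -0.24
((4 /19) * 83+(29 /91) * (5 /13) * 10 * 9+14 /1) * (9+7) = 15286144 /22477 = 680.08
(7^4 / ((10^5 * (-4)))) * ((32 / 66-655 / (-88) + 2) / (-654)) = 6293021 / 69062400000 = 0.00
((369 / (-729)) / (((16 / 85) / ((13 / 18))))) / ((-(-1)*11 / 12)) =-45305 / 21384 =-2.12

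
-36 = -36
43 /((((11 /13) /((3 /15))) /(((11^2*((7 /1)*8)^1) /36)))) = 86086 /45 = 1913.02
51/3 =17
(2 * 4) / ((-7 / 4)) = -32 / 7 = -4.57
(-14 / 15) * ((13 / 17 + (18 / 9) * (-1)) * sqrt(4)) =196 / 85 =2.31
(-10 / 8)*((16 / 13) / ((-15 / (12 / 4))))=4 / 13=0.31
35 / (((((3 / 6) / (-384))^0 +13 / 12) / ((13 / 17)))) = 1092 / 85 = 12.85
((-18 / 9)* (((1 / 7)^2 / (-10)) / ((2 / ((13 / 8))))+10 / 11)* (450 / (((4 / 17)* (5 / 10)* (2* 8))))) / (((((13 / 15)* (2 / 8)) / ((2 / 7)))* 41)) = -897999075 / 64352288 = -13.95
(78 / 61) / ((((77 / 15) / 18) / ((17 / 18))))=19890 / 4697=4.23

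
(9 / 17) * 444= 3996 / 17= 235.06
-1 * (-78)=78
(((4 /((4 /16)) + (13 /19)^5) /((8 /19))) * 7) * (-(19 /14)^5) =-759788663 /614656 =-1236.12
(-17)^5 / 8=-177482.12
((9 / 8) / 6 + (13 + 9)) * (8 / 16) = 355 / 32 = 11.09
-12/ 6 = -2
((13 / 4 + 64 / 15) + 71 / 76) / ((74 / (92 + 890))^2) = 1161287177 / 780330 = 1488.20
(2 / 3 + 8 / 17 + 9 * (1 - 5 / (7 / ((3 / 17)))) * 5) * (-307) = -4434922 / 357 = -12422.75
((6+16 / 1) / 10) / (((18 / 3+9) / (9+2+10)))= 77 / 25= 3.08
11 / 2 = 5.50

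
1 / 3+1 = 4 / 3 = 1.33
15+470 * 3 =1425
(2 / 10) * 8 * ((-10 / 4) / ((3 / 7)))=-28 / 3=-9.33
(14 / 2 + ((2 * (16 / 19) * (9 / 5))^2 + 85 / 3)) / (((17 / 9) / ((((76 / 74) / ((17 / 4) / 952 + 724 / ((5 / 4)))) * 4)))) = 6480671232 / 38763606295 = 0.17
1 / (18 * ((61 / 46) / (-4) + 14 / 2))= 92 / 11043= 0.01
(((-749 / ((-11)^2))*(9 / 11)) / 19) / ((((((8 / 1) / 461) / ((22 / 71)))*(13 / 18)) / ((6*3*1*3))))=-355.87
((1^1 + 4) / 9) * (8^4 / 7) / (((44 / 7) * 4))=1280 / 99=12.93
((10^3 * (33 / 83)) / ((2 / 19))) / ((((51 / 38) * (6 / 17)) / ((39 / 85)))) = 5162300 / 1411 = 3658.61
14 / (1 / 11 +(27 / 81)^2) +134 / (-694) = 239801 / 3470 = 69.11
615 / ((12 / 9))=1845 / 4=461.25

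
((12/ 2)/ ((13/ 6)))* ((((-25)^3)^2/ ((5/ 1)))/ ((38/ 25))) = 21972656250/ 247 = 88958122.47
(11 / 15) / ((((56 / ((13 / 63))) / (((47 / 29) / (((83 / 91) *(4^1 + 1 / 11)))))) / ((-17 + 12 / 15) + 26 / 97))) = -7426442881 / 397147779000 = -0.02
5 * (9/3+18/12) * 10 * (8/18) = 100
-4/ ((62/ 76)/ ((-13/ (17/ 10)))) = 19760/ 527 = 37.50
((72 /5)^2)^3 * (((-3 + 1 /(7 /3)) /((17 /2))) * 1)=-5015306502144 /1859375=-2697307.70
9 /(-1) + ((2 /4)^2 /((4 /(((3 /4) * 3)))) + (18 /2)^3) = 46089 /64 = 720.14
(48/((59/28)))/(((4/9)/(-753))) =-2277072/59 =-38594.44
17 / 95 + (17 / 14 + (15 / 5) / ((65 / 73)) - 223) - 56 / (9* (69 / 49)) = -2390679827 / 10737090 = -222.66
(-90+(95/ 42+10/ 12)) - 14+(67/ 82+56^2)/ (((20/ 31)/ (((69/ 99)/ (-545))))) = -107.12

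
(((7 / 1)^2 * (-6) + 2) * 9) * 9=-23652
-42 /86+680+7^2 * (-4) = 20791 /43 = 483.51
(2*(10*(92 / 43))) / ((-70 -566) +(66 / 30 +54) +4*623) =9200 / 411123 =0.02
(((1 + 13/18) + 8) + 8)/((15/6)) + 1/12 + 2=1651/180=9.17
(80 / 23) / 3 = 80 / 69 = 1.16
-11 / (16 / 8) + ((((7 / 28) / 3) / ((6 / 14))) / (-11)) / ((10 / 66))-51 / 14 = -3889 / 420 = -9.26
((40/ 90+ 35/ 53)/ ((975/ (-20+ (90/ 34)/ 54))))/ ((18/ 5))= -12617/ 2009124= -0.01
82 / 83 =0.99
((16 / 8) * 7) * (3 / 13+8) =1498 / 13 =115.23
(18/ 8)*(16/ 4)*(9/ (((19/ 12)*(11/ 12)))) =11664/ 209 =55.81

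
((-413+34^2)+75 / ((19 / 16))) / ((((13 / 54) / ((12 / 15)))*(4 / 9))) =7444062 / 1235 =6027.58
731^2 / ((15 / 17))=9084137 / 15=605609.13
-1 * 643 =-643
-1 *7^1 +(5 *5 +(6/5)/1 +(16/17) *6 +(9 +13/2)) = 6859/170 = 40.35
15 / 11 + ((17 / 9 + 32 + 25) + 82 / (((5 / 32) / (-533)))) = -138430783 / 495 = -279658.15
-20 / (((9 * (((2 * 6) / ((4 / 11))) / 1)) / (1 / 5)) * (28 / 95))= -95 / 2079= -0.05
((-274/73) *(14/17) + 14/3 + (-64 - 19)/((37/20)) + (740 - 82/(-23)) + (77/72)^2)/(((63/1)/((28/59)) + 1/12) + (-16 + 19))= 3840115423123/743657038560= 5.16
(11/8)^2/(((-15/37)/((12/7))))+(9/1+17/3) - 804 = -1339511/1680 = -797.33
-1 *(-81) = 81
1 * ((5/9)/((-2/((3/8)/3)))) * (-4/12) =5/432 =0.01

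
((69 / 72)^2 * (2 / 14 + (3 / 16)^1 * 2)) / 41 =0.01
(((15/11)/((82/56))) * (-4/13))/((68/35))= -14700/99671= -0.15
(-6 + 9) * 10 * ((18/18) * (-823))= -24690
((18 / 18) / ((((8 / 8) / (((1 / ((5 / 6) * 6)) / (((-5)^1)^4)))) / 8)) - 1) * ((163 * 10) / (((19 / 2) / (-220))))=89420496 / 2375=37650.74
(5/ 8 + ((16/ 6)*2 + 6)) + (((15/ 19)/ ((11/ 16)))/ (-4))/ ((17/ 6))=11.86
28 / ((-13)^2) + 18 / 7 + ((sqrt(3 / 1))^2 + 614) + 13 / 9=6613720 / 10647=621.18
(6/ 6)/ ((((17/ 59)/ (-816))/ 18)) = -50976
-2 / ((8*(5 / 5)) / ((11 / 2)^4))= -228.77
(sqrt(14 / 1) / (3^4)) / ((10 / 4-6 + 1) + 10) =2 * sqrt(14) / 1215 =0.01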